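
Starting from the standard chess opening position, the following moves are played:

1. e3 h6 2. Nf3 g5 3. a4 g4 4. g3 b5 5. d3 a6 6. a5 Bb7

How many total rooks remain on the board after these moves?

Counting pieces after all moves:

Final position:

  a b c d e f g h
  ─────────────────
8│♜ ♞ · ♛ ♚ ♝ ♞ ♜│8
7│· ♝ ♟ ♟ ♟ ♟ · ·│7
6│♟ · · · · · · ♟│6
5│♙ ♟ · · · · · ·│5
4│· · · · · · ♟ ·│4
3│· · · ♙ ♙ ♘ ♙ ·│3
2│· ♙ ♙ · · ♙ · ♙│2
1│♖ ♘ ♗ ♕ ♔ ♗ · ♖│1
  ─────────────────
  a b c d e f g h


4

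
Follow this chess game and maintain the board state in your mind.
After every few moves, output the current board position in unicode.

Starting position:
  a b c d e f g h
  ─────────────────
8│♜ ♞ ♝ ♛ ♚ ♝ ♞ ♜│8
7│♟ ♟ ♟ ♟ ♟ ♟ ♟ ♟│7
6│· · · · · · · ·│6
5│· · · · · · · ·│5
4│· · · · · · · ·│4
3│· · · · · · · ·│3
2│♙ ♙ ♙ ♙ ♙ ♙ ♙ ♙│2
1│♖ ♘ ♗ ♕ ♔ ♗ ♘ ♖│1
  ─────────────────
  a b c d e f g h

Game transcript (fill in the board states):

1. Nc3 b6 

  a b c d e f g h
  ─────────────────
8│♜ ♞ ♝ ♛ ♚ ♝ ♞ ♜│8
7│♟ · ♟ ♟ ♟ ♟ ♟ ♟│7
6│· ♟ · · · · · ·│6
5│· · · · · · · ·│5
4│· · · · · · · ·│4
3│· · ♘ · · · · ·│3
2│♙ ♙ ♙ ♙ ♙ ♙ ♙ ♙│2
1│♖ · ♗ ♕ ♔ ♗ ♘ ♖│1
  ─────────────────
  a b c d e f g h

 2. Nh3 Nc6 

  a b c d e f g h
  ─────────────────
8│♜ · ♝ ♛ ♚ ♝ ♞ ♜│8
7│♟ · ♟ ♟ ♟ ♟ ♟ ♟│7
6│· ♟ ♞ · · · · ·│6
5│· · · · · · · ·│5
4│· · · · · · · ·│4
3│· · ♘ · · · · ♘│3
2│♙ ♙ ♙ ♙ ♙ ♙ ♙ ♙│2
1│♖ · ♗ ♕ ♔ ♗ · ♖│1
  ─────────────────
  a b c d e f g h

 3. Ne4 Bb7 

  a b c d e f g h
  ─────────────────
8│♜ · · ♛ ♚ ♝ ♞ ♜│8
7│♟ ♝ ♟ ♟ ♟ ♟ ♟ ♟│7
6│· ♟ ♞ · · · · ·│6
5│· · · · · · · ·│5
4│· · · · ♘ · · ·│4
3│· · · · · · · ♘│3
2│♙ ♙ ♙ ♙ ♙ ♙ ♙ ♙│2
1│♖ · ♗ ♕ ♔ ♗ · ♖│1
  ─────────────────
  a b c d e f g h



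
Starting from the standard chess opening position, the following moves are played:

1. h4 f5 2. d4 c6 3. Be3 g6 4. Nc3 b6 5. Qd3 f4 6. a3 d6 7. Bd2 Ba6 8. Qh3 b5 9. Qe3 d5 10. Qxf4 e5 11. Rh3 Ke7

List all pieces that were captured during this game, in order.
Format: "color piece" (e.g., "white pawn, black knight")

Tracking captures:
  Qxf4: captured black pawn

black pawn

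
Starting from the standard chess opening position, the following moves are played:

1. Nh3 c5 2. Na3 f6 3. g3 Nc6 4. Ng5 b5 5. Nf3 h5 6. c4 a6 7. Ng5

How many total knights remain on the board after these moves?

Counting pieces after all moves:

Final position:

  a b c d e f g h
  ─────────────────
8│♜ · ♝ ♛ ♚ ♝ ♞ ♜│8
7│· · · ♟ ♟ · ♟ ·│7
6│♟ · ♞ · · ♟ · ·│6
5│· ♟ ♟ · · · ♘ ♟│5
4│· · ♙ · · · · ·│4
3│♘ · · · · · ♙ ·│3
2│♙ ♙ · ♙ ♙ ♙ · ♙│2
1│♖ · ♗ ♕ ♔ ♗ · ♖│1
  ─────────────────
  a b c d e f g h


4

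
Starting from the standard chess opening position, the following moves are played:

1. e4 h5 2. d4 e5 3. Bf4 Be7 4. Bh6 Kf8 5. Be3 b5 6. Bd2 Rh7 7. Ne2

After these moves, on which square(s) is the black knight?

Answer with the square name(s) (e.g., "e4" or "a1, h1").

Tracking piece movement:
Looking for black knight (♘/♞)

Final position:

  a b c d e f g h
  ─────────────────
8│♜ ♞ ♝ ♛ · ♚ ♞ ·│8
7│♟ · ♟ ♟ ♝ ♟ ♟ ♜│7
6│· · · · · · · ·│6
5│· ♟ · · ♟ · · ♟│5
4│· · · ♙ ♙ · · ·│4
3│· · · · · · · ·│3
2│♙ ♙ ♙ ♗ ♘ ♙ ♙ ♙│2
1│♖ ♘ · ♕ ♔ ♗ · ♖│1
  ─────────────────
  a b c d e f g h


b8, g8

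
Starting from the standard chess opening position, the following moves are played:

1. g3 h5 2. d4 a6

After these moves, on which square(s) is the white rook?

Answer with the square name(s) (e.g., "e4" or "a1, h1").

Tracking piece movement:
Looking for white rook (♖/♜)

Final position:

  a b c d e f g h
  ─────────────────
8│♜ ♞ ♝ ♛ ♚ ♝ ♞ ♜│8
7│· ♟ ♟ ♟ ♟ ♟ ♟ ·│7
6│♟ · · · · · · ·│6
5│· · · · · · · ♟│5
4│· · · ♙ · · · ·│4
3│· · · · · · ♙ ·│3
2│♙ ♙ ♙ · ♙ ♙ · ♙│2
1│♖ ♘ ♗ ♕ ♔ ♗ ♘ ♖│1
  ─────────────────
  a b c d e f g h


a1, h1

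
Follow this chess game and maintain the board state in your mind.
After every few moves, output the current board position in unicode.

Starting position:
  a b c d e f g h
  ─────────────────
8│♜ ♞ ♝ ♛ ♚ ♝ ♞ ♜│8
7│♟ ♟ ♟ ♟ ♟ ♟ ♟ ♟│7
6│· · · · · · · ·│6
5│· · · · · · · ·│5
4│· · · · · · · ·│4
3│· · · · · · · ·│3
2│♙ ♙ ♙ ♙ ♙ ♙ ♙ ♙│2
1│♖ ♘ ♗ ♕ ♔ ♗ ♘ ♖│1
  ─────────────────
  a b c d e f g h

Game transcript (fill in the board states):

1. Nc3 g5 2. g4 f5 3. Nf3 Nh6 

  a b c d e f g h
  ─────────────────
8│♜ ♞ ♝ ♛ ♚ ♝ · ♜│8
7│♟ ♟ ♟ ♟ ♟ · · ♟│7
6│· · · · · · · ♞│6
5│· · · · · ♟ ♟ ·│5
4│· · · · · · ♙ ·│4
3│· · ♘ · · ♘ · ·│3
2│♙ ♙ ♙ ♙ ♙ ♙ · ♙│2
1│♖ · ♗ ♕ ♔ ♗ · ♖│1
  ─────────────────
  a b c d e f g h

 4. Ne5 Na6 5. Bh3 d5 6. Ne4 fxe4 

  a b c d e f g h
  ─────────────────
8│♜ · ♝ ♛ ♚ ♝ · ♜│8
7│♟ ♟ ♟ · ♟ · · ♟│7
6│♞ · · · · · · ♞│6
5│· · · ♟ ♘ · ♟ ·│5
4│· · · · ♟ · ♙ ·│4
3│· · · · · · · ♗│3
2│♙ ♙ ♙ ♙ ♙ ♙ · ♙│2
1│♖ · ♗ ♕ ♔ · · ♖│1
  ─────────────────
  a b c d e f g h

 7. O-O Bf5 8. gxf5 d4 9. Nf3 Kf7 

  a b c d e f g h
  ─────────────────
8│♜ · · ♛ · ♝ · ♜│8
7│♟ ♟ ♟ · ♟ ♚ · ♟│7
6│♞ · · · · · · ♞│6
5│· · · · · ♙ ♟ ·│5
4│· · · ♟ ♟ · · ·│4
3│· · · · · ♘ · ♗│3
2│♙ ♙ ♙ ♙ ♙ ♙ · ♙│2
1│♖ · ♗ ♕ · ♖ ♔ ·│1
  ─────────────────
  a b c d e f g h

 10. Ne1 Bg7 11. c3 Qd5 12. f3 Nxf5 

  a b c d e f g h
  ─────────────────
8│♜ · · · · · · ♜│8
7│♟ ♟ ♟ · ♟ ♚ ♝ ♟│7
6│♞ · · · · · · ·│6
5│· · · ♛ · ♞ ♟ ·│5
4│· · · ♟ ♟ · · ·│4
3│· · ♙ · · ♙ · ♗│3
2│♙ ♙ · ♙ ♙ · · ♙│2
1│♖ · ♗ ♕ ♘ ♖ ♔ ·│1
  ─────────────────
  a b c d e f g h

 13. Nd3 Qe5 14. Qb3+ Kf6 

  a b c d e f g h
  ─────────────────
8│♜ · · · · · · ♜│8
7│♟ ♟ ♟ · ♟ · ♝ ♟│7
6│♞ · · · · ♚ · ·│6
5│· · · · ♛ ♞ ♟ ·│5
4│· · · ♟ ♟ · · ·│4
3│· ♕ ♙ ♘ · ♙ · ♗│3
2│♙ ♙ · ♙ ♙ · · ♙│2
1│♖ · ♗ · · ♖ ♔ ·│1
  ─────────────────
  a b c d e f g h


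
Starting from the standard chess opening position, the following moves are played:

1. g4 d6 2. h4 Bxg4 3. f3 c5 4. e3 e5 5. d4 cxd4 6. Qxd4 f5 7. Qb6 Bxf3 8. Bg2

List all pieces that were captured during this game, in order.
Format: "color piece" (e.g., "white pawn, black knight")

Tracking captures:
  Bxg4: captured white pawn
  cxd4: captured white pawn
  Qxd4: captured black pawn
  Bxf3: captured white pawn

white pawn, white pawn, black pawn, white pawn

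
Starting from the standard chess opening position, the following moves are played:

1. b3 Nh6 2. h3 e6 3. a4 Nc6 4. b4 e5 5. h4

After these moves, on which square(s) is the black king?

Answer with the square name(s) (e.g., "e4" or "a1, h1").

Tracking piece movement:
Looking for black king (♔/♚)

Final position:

  a b c d e f g h
  ─────────────────
8│♜ · ♝ ♛ ♚ ♝ · ♜│8
7│♟ ♟ ♟ ♟ · ♟ ♟ ♟│7
6│· · ♞ · · · · ♞│6
5│· · · · ♟ · · ·│5
4│♙ ♙ · · · · · ♙│4
3│· · · · · · · ·│3
2│· · ♙ ♙ ♙ ♙ ♙ ·│2
1│♖ ♘ ♗ ♕ ♔ ♗ ♘ ♖│1
  ─────────────────
  a b c d e f g h


e8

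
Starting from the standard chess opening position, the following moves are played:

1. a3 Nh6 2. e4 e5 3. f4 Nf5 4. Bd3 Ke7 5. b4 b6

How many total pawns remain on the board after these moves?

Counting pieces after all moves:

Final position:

  a b c d e f g h
  ─────────────────
8│♜ ♞ ♝ ♛ · ♝ · ♜│8
7│♟ · ♟ ♟ ♚ ♟ ♟ ♟│7
6│· ♟ · · · · · ·│6
5│· · · · ♟ ♞ · ·│5
4│· ♙ · · ♙ ♙ · ·│4
3│♙ · · ♗ · · · ·│3
2│· · ♙ ♙ · · ♙ ♙│2
1│♖ ♘ ♗ ♕ ♔ · ♘ ♖│1
  ─────────────────
  a b c d e f g h


16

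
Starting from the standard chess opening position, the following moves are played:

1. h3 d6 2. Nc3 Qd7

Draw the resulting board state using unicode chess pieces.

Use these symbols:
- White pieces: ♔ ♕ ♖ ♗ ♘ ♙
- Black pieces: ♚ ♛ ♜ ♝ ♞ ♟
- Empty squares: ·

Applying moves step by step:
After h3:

♜ ♞ ♝ ♛ ♚ ♝ ♞ ♜
♟ ♟ ♟ ♟ ♟ ♟ ♟ ♟
· · · · · · · ·
· · · · · · · ·
· · · · · · · ·
· · · · · · · ♙
♙ ♙ ♙ ♙ ♙ ♙ ♙ ·
♖ ♘ ♗ ♕ ♔ ♗ ♘ ♖


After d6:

♜ ♞ ♝ ♛ ♚ ♝ ♞ ♜
♟ ♟ ♟ · ♟ ♟ ♟ ♟
· · · ♟ · · · ·
· · · · · · · ·
· · · · · · · ·
· · · · · · · ♙
♙ ♙ ♙ ♙ ♙ ♙ ♙ ·
♖ ♘ ♗ ♕ ♔ ♗ ♘ ♖


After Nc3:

♜ ♞ ♝ ♛ ♚ ♝ ♞ ♜
♟ ♟ ♟ · ♟ ♟ ♟ ♟
· · · ♟ · · · ·
· · · · · · · ·
· · · · · · · ·
· · ♘ · · · · ♙
♙ ♙ ♙ ♙ ♙ ♙ ♙ ·
♖ · ♗ ♕ ♔ ♗ ♘ ♖


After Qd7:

♜ ♞ ♝ · ♚ ♝ ♞ ♜
♟ ♟ ♟ ♛ ♟ ♟ ♟ ♟
· · · ♟ · · · ·
· · · · · · · ·
· · · · · · · ·
· · ♘ · · · · ♙
♙ ♙ ♙ ♙ ♙ ♙ ♙ ·
♖ · ♗ ♕ ♔ ♗ ♘ ♖



  a b c d e f g h
  ─────────────────
8│♜ ♞ ♝ · ♚ ♝ ♞ ♜│8
7│♟ ♟ ♟ ♛ ♟ ♟ ♟ ♟│7
6│· · · ♟ · · · ·│6
5│· · · · · · · ·│5
4│· · · · · · · ·│4
3│· · ♘ · · · · ♙│3
2│♙ ♙ ♙ ♙ ♙ ♙ ♙ ·│2
1│♖ · ♗ ♕ ♔ ♗ ♘ ♖│1
  ─────────────────
  a b c d e f g h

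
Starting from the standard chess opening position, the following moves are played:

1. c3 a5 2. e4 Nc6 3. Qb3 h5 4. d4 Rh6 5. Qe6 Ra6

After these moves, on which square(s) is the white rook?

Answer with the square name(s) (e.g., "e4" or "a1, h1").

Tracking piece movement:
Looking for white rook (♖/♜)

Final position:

  a b c d e f g h
  ─────────────────
8│· · ♝ ♛ ♚ ♝ ♞ ·│8
7│· ♟ ♟ ♟ ♟ ♟ ♟ ·│7
6│♜ · ♞ · ♕ · · ♜│6
5│♟ · · · · · · ♟│5
4│· · · ♙ ♙ · · ·│4
3│· · ♙ · · · · ·│3
2│♙ ♙ · · · ♙ ♙ ♙│2
1│♖ ♘ ♗ · ♔ ♗ ♘ ♖│1
  ─────────────────
  a b c d e f g h


a1, h1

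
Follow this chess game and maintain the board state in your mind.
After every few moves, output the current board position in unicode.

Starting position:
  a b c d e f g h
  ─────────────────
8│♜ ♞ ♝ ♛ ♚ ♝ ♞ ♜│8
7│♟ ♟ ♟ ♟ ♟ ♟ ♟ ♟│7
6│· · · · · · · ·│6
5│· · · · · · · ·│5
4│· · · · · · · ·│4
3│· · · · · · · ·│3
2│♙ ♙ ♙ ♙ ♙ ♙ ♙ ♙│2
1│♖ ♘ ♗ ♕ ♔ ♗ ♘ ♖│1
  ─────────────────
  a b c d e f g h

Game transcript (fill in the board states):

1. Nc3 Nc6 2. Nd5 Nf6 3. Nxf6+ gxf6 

  a b c d e f g h
  ─────────────────
8│♜ · ♝ ♛ ♚ ♝ · ♜│8
7│♟ ♟ ♟ ♟ ♟ ♟ · ♟│7
6│· · ♞ · · ♟ · ·│6
5│· · · · · · · ·│5
4│· · · · · · · ·│4
3│· · · · · · · ·│3
2│♙ ♙ ♙ ♙ ♙ ♙ ♙ ♙│2
1│♖ · ♗ ♕ ♔ ♗ ♘ ♖│1
  ─────────────────
  a b c d e f g h

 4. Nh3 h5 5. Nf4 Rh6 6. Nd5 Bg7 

  a b c d e f g h
  ─────────────────
8│♜ · ♝ ♛ ♚ · · ·│8
7│♟ ♟ ♟ ♟ ♟ ♟ ♝ ·│7
6│· · ♞ · · ♟ · ♜│6
5│· · · ♘ · · · ♟│5
4│· · · · · · · ·│4
3│· · · · · · · ·│3
2│♙ ♙ ♙ ♙ ♙ ♙ ♙ ♙│2
1│♖ · ♗ ♕ ♔ ♗ · ♖│1
  ─────────────────
  a b c d e f g h

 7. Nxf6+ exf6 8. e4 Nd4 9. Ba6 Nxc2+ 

  a b c d e f g h
  ─────────────────
8│♜ · ♝ ♛ ♚ · · ·│8
7│♟ ♟ ♟ ♟ · ♟ ♝ ·│7
6│♗ · · · · ♟ · ♜│6
5│· · · · · · · ♟│5
4│· · · · ♙ · · ·│4
3│· · · · · · · ·│3
2│♙ ♙ ♞ ♙ · ♙ ♙ ♙│2
1│♖ · ♗ ♕ ♔ · · ♖│1
  ─────────────────
  a b c d e f g h

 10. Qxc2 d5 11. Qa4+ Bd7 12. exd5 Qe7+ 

  a b c d e f g h
  ─────────────────
8│♜ · · · ♚ · · ·│8
7│♟ ♟ ♟ ♝ ♛ ♟ ♝ ·│7
6│♗ · · · · ♟ · ♜│6
5│· · · ♙ · · · ♟│5
4│♕ · · · · · · ·│4
3│· · · · · · · ·│3
2│♙ ♙ · ♙ · ♙ ♙ ♙│2
1│♖ · ♗ · ♔ · · ♖│1
  ─────────────────
  a b c d e f g h

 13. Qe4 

  a b c d e f g h
  ─────────────────
8│♜ · · · ♚ · · ·│8
7│♟ ♟ ♟ ♝ ♛ ♟ ♝ ·│7
6│♗ · · · · ♟ · ♜│6
5│· · · ♙ · · · ♟│5
4│· · · · ♕ · · ·│4
3│· · · · · · · ·│3
2│♙ ♙ · ♙ · ♙ ♙ ♙│2
1│♖ · ♗ · ♔ · · ♖│1
  ─────────────────
  a b c d e f g h


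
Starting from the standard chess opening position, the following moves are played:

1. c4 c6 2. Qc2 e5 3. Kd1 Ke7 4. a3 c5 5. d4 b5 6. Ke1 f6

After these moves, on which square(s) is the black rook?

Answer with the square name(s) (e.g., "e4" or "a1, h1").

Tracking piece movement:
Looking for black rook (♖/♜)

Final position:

  a b c d e f g h
  ─────────────────
8│♜ ♞ ♝ ♛ · ♝ ♞ ♜│8
7│♟ · · ♟ ♚ · ♟ ♟│7
6│· · · · · ♟ · ·│6
5│· ♟ ♟ · ♟ · · ·│5
4│· · ♙ ♙ · · · ·│4
3│♙ · · · · · · ·│3
2│· ♙ ♕ · ♙ ♙ ♙ ♙│2
1│♖ ♘ ♗ · ♔ ♗ ♘ ♖│1
  ─────────────────
  a b c d e f g h


a8, h8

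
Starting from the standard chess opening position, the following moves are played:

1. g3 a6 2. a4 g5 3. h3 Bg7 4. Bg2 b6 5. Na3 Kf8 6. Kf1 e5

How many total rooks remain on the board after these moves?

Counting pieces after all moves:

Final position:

  a b c d e f g h
  ─────────────────
8│♜ ♞ ♝ ♛ · ♚ ♞ ♜│8
7│· · ♟ ♟ · ♟ ♝ ♟│7
6│♟ ♟ · · · · · ·│6
5│· · · · ♟ · ♟ ·│5
4│♙ · · · · · · ·│4
3│♘ · · · · · ♙ ♙│3
2│· ♙ ♙ ♙ ♙ ♙ ♗ ·│2
1│♖ · ♗ ♕ · ♔ ♘ ♖│1
  ─────────────────
  a b c d e f g h


4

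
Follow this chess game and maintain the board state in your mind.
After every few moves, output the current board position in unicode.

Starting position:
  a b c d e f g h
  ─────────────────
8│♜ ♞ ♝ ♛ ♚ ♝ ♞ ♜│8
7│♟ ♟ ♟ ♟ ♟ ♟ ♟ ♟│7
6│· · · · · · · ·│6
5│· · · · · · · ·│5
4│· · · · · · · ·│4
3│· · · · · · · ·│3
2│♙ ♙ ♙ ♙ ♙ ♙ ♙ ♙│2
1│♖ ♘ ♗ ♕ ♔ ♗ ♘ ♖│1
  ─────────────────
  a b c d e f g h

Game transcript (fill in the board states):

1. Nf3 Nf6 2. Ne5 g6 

  a b c d e f g h
  ─────────────────
8│♜ ♞ ♝ ♛ ♚ ♝ · ♜│8
7│♟ ♟ ♟ ♟ ♟ ♟ · ♟│7
6│· · · · · ♞ ♟ ·│6
5│· · · · ♘ · · ·│5
4│· · · · · · · ·│4
3│· · · · · · · ·│3
2│♙ ♙ ♙ ♙ ♙ ♙ ♙ ♙│2
1│♖ ♘ ♗ ♕ ♔ ♗ · ♖│1
  ─────────────────
  a b c d e f g h

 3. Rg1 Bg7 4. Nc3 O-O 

  a b c d e f g h
  ─────────────────
8│♜ ♞ ♝ ♛ · ♜ ♚ ·│8
7│♟ ♟ ♟ ♟ ♟ ♟ ♝ ♟│7
6│· · · · · ♞ ♟ ·│6
5│· · · · ♘ · · ·│5
4│· · · · · · · ·│4
3│· · ♘ · · · · ·│3
2│♙ ♙ ♙ ♙ ♙ ♙ ♙ ♙│2
1│♖ · ♗ ♕ ♔ ♗ ♖ ·│1
  ─────────────────
  a b c d e f g h

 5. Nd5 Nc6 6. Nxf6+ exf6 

  a b c d e f g h
  ─────────────────
8│♜ · ♝ ♛ · ♜ ♚ ·│8
7│♟ ♟ ♟ ♟ · ♟ ♝ ♟│7
6│· · ♞ · · ♟ ♟ ·│6
5│· · · · ♘ · · ·│5
4│· · · · · · · ·│4
3│· · · · · · · ·│3
2│♙ ♙ ♙ ♙ ♙ ♙ ♙ ♙│2
1│♖ · ♗ ♕ ♔ ♗ ♖ ·│1
  ─────────────────
  a b c d e f g h

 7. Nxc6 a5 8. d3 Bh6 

  a b c d e f g h
  ─────────────────
8│♜ · ♝ ♛ · ♜ ♚ ·│8
7│· ♟ ♟ ♟ · ♟ · ♟│7
6│· · ♘ · · ♟ ♟ ♝│6
5│♟ · · · · · · ·│5
4│· · · · · · · ·│4
3│· · · ♙ · · · ·│3
2│♙ ♙ ♙ · ♙ ♙ ♙ ♙│2
1│♖ · ♗ ♕ ♔ ♗ ♖ ·│1
  ─────────────────
  a b c d e f g h

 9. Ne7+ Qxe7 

  a b c d e f g h
  ─────────────────
8│♜ · ♝ · · ♜ ♚ ·│8
7│· ♟ ♟ ♟ ♛ ♟ · ♟│7
6│· · · · · ♟ ♟ ♝│6
5│♟ · · · · · · ·│5
4│· · · · · · · ·│4
3│· · · ♙ · · · ·│3
2│♙ ♙ ♙ · ♙ ♙ ♙ ♙│2
1│♖ · ♗ ♕ ♔ ♗ ♖ ·│1
  ─────────────────
  a b c d e f g h


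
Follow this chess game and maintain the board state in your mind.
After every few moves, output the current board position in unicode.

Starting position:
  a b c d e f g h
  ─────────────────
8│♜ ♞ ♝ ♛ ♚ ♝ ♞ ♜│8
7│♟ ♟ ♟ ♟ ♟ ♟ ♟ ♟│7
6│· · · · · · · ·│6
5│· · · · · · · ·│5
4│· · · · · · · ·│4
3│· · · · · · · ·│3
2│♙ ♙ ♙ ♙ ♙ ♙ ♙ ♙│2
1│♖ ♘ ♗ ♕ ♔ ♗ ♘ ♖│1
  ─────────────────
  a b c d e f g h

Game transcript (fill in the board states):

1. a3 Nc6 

  a b c d e f g h
  ─────────────────
8│♜ · ♝ ♛ ♚ ♝ ♞ ♜│8
7│♟ ♟ ♟ ♟ ♟ ♟ ♟ ♟│7
6│· · ♞ · · · · ·│6
5│· · · · · · · ·│5
4│· · · · · · · ·│4
3│♙ · · · · · · ·│3
2│· ♙ ♙ ♙ ♙ ♙ ♙ ♙│2
1│♖ ♘ ♗ ♕ ♔ ♗ ♘ ♖│1
  ─────────────────
  a b c d e f g h

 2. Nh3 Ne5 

  a b c d e f g h
  ─────────────────
8│♜ · ♝ ♛ ♚ ♝ ♞ ♜│8
7│♟ ♟ ♟ ♟ ♟ ♟ ♟ ♟│7
6│· · · · · · · ·│6
5│· · · · ♞ · · ·│5
4│· · · · · · · ·│4
3│♙ · · · · · · ♘│3
2│· ♙ ♙ ♙ ♙ ♙ ♙ ♙│2
1│♖ ♘ ♗ ♕ ♔ ♗ · ♖│1
  ─────────────────
  a b c d e f g h

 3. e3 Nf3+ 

  a b c d e f g h
  ─────────────────
8│♜ · ♝ ♛ ♚ ♝ ♞ ♜│8
7│♟ ♟ ♟ ♟ ♟ ♟ ♟ ♟│7
6│· · · · · · · ·│6
5│· · · · · · · ·│5
4│· · · · · · · ·│4
3│♙ · · · ♙ ♞ · ♘│3
2│· ♙ ♙ ♙ · ♙ ♙ ♙│2
1│♖ ♘ ♗ ♕ ♔ ♗ · ♖│1
  ─────────────────
  a b c d e f g h



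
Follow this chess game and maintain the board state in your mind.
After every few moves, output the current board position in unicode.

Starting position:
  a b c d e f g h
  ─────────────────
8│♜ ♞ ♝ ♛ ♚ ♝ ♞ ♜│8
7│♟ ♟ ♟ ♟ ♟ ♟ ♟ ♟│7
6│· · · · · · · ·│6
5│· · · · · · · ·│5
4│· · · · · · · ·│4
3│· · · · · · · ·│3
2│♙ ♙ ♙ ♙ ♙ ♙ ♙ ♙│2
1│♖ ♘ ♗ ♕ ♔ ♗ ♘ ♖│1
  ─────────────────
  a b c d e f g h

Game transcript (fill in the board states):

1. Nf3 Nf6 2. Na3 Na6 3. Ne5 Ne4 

  a b c d e f g h
  ─────────────────
8│♜ · ♝ ♛ ♚ ♝ · ♜│8
7│♟ ♟ ♟ ♟ ♟ ♟ ♟ ♟│7
6│♞ · · · · · · ·│6
5│· · · · ♘ · · ·│5
4│· · · · ♞ · · ·│4
3│♘ · · · · · · ·│3
2│♙ ♙ ♙ ♙ ♙ ♙ ♙ ♙│2
1│♖ · ♗ ♕ ♔ ♗ · ♖│1
  ─────────────────
  a b c d e f g h

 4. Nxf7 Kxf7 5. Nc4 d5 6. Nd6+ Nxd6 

  a b c d e f g h
  ─────────────────
8│♜ · ♝ ♛ · ♝ · ♜│8
7│♟ ♟ ♟ · ♟ ♚ ♟ ♟│7
6│♞ · · ♞ · · · ·│6
5│· · · ♟ · · · ·│5
4│· · · · · · · ·│4
3│· · · · · · · ·│3
2│♙ ♙ ♙ ♙ ♙ ♙ ♙ ♙│2
1│♖ · ♗ ♕ ♔ ♗ · ♖│1
  ─────────────────
  a b c d e f g h

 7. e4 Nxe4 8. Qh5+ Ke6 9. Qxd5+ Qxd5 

  a b c d e f g h
  ─────────────────
8│♜ · ♝ · · ♝ · ♜│8
7│♟ ♟ ♟ · ♟ · ♟ ♟│7
6│♞ · · · ♚ · · ·│6
5│· · · ♛ · · · ·│5
4│· · · · ♞ · · ·│4
3│· · · · · · · ·│3
2│♙ ♙ ♙ ♙ · ♙ ♙ ♙│2
1│♖ · ♗ · ♔ ♗ · ♖│1
  ─────────────────
  a b c d e f g h

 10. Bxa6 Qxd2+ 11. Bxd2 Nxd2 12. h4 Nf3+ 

  a b c d e f g h
  ─────────────────
8│♜ · ♝ · · ♝ · ♜│8
7│♟ ♟ ♟ · ♟ · ♟ ♟│7
6│♗ · · · ♚ · · ·│6
5│· · · · · · · ·│5
4│· · · · · · · ♙│4
3│· · · · · ♞ · ·│3
2│♙ ♙ ♙ · · ♙ ♙ ·│2
1│♖ · · · ♔ · · ♖│1
  ─────────────────
  a b c d e f g h



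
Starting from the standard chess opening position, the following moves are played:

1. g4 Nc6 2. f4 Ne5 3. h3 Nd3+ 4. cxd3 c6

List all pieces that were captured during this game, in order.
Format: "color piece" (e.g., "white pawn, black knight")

Tracking captures:
  cxd3: captured black knight

black knight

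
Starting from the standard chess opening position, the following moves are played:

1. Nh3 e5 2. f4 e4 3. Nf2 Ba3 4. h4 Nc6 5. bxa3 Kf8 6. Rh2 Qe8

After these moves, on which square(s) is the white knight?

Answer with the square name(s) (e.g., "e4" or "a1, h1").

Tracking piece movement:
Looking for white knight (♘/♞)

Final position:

  a b c d e f g h
  ─────────────────
8│♜ · ♝ · ♛ ♚ ♞ ♜│8
7│♟ ♟ ♟ ♟ · ♟ ♟ ♟│7
6│· · ♞ · · · · ·│6
5│· · · · · · · ·│5
4│· · · · ♟ ♙ · ♙│4
3│♙ · · · · · · ·│3
2│♙ · ♙ ♙ ♙ ♘ ♙ ♖│2
1│♖ ♘ ♗ ♕ ♔ ♗ · ·│1
  ─────────────────
  a b c d e f g h


b1, f2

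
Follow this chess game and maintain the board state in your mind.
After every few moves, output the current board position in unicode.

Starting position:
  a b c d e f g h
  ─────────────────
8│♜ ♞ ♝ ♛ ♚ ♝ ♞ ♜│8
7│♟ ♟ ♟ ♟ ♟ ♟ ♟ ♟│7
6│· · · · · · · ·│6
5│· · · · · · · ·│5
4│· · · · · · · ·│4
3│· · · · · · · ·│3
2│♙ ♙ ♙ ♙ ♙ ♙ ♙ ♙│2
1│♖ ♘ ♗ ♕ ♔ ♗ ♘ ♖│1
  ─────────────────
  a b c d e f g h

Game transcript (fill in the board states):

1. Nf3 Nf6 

  a b c d e f g h
  ─────────────────
8│♜ ♞ ♝ ♛ ♚ ♝ · ♜│8
7│♟ ♟ ♟ ♟ ♟ ♟ ♟ ♟│7
6│· · · · · ♞ · ·│6
5│· · · · · · · ·│5
4│· · · · · · · ·│4
3│· · · · · ♘ · ·│3
2│♙ ♙ ♙ ♙ ♙ ♙ ♙ ♙│2
1│♖ ♘ ♗ ♕ ♔ ♗ · ♖│1
  ─────────────────
  a b c d e f g h

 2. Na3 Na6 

  a b c d e f g h
  ─────────────────
8│♜ · ♝ ♛ ♚ ♝ · ♜│8
7│♟ ♟ ♟ ♟ ♟ ♟ ♟ ♟│7
6│♞ · · · · ♞ · ·│6
5│· · · · · · · ·│5
4│· · · · · · · ·│4
3│♘ · · · · ♘ · ·│3
2│♙ ♙ ♙ ♙ ♙ ♙ ♙ ♙│2
1│♖ · ♗ ♕ ♔ ♗ · ♖│1
  ─────────────────
  a b c d e f g h

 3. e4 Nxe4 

  a b c d e f g h
  ─────────────────
8│♜ · ♝ ♛ ♚ ♝ · ♜│8
7│♟ ♟ ♟ ♟ ♟ ♟ ♟ ♟│7
6│♞ · · · · · · ·│6
5│· · · · · · · ·│5
4│· · · · ♞ · · ·│4
3│♘ · · · · ♘ · ·│3
2│♙ ♙ ♙ ♙ · ♙ ♙ ♙│2
1│♖ · ♗ ♕ ♔ ♗ · ♖│1
  ─────────────────
  a b c d e f g h

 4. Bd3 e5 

  a b c d e f g h
  ─────────────────
8│♜ · ♝ ♛ ♚ ♝ · ♜│8
7│♟ ♟ ♟ ♟ · ♟ ♟ ♟│7
6│♞ · · · · · · ·│6
5│· · · · ♟ · · ·│5
4│· · · · ♞ · · ·│4
3│♘ · · ♗ · ♘ · ·│3
2│♙ ♙ ♙ ♙ · ♙ ♙ ♙│2
1│♖ · ♗ ♕ ♔ · · ♖│1
  ─────────────────
  a b c d e f g h

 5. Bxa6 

  a b c d e f g h
  ─────────────────
8│♜ · ♝ ♛ ♚ ♝ · ♜│8
7│♟ ♟ ♟ ♟ · ♟ ♟ ♟│7
6│♗ · · · · · · ·│6
5│· · · · ♟ · · ·│5
4│· · · · ♞ · · ·│4
3│♘ · · · · ♘ · ·│3
2│♙ ♙ ♙ ♙ · ♙ ♙ ♙│2
1│♖ · ♗ ♕ ♔ · · ♖│1
  ─────────────────
  a b c d e f g h


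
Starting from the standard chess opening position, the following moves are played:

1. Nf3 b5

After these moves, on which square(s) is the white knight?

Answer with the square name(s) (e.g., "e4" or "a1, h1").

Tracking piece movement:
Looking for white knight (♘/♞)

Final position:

  a b c d e f g h
  ─────────────────
8│♜ ♞ ♝ ♛ ♚ ♝ ♞ ♜│8
7│♟ · ♟ ♟ ♟ ♟ ♟ ♟│7
6│· · · · · · · ·│6
5│· ♟ · · · · · ·│5
4│· · · · · · · ·│4
3│· · · · · ♘ · ·│3
2│♙ ♙ ♙ ♙ ♙ ♙ ♙ ♙│2
1│♖ ♘ ♗ ♕ ♔ ♗ · ♖│1
  ─────────────────
  a b c d e f g h


b1, f3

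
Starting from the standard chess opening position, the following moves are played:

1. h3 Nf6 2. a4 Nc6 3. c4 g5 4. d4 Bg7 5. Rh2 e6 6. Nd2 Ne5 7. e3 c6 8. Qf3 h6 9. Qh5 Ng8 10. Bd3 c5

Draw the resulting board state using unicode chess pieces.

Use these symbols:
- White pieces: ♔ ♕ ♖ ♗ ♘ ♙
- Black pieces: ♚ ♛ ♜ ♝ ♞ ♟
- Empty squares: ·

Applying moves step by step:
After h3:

♜ ♞ ♝ ♛ ♚ ♝ ♞ ♜
♟ ♟ ♟ ♟ ♟ ♟ ♟ ♟
· · · · · · · ·
· · · · · · · ·
· · · · · · · ·
· · · · · · · ♙
♙ ♙ ♙ ♙ ♙ ♙ ♙ ·
♖ ♘ ♗ ♕ ♔ ♗ ♘ ♖


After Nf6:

♜ ♞ ♝ ♛ ♚ ♝ · ♜
♟ ♟ ♟ ♟ ♟ ♟ ♟ ♟
· · · · · ♞ · ·
· · · · · · · ·
· · · · · · · ·
· · · · · · · ♙
♙ ♙ ♙ ♙ ♙ ♙ ♙ ·
♖ ♘ ♗ ♕ ♔ ♗ ♘ ♖


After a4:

♜ ♞ ♝ ♛ ♚ ♝ · ♜
♟ ♟ ♟ ♟ ♟ ♟ ♟ ♟
· · · · · ♞ · ·
· · · · · · · ·
♙ · · · · · · ·
· · · · · · · ♙
· ♙ ♙ ♙ ♙ ♙ ♙ ·
♖ ♘ ♗ ♕ ♔ ♗ ♘ ♖


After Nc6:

♜ · ♝ ♛ ♚ ♝ · ♜
♟ ♟ ♟ ♟ ♟ ♟ ♟ ♟
· · ♞ · · ♞ · ·
· · · · · · · ·
♙ · · · · · · ·
· · · · · · · ♙
· ♙ ♙ ♙ ♙ ♙ ♙ ·
♖ ♘ ♗ ♕ ♔ ♗ ♘ ♖


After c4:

♜ · ♝ ♛ ♚ ♝ · ♜
♟ ♟ ♟ ♟ ♟ ♟ ♟ ♟
· · ♞ · · ♞ · ·
· · · · · · · ·
♙ · ♙ · · · · ·
· · · · · · · ♙
· ♙ · ♙ ♙ ♙ ♙ ·
♖ ♘ ♗ ♕ ♔ ♗ ♘ ♖


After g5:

♜ · ♝ ♛ ♚ ♝ · ♜
♟ ♟ ♟ ♟ ♟ ♟ · ♟
· · ♞ · · ♞ · ·
· · · · · · ♟ ·
♙ · ♙ · · · · ·
· · · · · · · ♙
· ♙ · ♙ ♙ ♙ ♙ ·
♖ ♘ ♗ ♕ ♔ ♗ ♘ ♖


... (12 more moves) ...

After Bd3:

♜ · ♝ ♛ ♚ · ♞ ♜
♟ ♟ · ♟ · ♟ ♝ ·
· · ♟ · ♟ · · ♟
· · · · ♞ · ♟ ♕
♙ · ♙ ♙ · · · ·
· · · ♗ ♙ · · ♙
· ♙ · ♘ · ♙ ♙ ♖
♖ · ♗ · ♔ · ♘ ·


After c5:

♜ · ♝ ♛ ♚ · ♞ ♜
♟ ♟ · ♟ · ♟ ♝ ·
· · · · ♟ · · ♟
· · ♟ · ♞ · ♟ ♕
♙ · ♙ ♙ · · · ·
· · · ♗ ♙ · · ♙
· ♙ · ♘ · ♙ ♙ ♖
♖ · ♗ · ♔ · ♘ ·



  a b c d e f g h
  ─────────────────
8│♜ · ♝ ♛ ♚ · ♞ ♜│8
7│♟ ♟ · ♟ · ♟ ♝ ·│7
6│· · · · ♟ · · ♟│6
5│· · ♟ · ♞ · ♟ ♕│5
4│♙ · ♙ ♙ · · · ·│4
3│· · · ♗ ♙ · · ♙│3
2│· ♙ · ♘ · ♙ ♙ ♖│2
1│♖ · ♗ · ♔ · ♘ ·│1
  ─────────────────
  a b c d e f g h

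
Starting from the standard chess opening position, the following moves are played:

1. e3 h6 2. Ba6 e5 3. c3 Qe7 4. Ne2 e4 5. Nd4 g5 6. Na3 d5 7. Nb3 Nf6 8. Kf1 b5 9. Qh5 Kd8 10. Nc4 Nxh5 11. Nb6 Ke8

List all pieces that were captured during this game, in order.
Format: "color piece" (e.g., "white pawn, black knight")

Tracking captures:
  Nxh5: captured white queen

white queen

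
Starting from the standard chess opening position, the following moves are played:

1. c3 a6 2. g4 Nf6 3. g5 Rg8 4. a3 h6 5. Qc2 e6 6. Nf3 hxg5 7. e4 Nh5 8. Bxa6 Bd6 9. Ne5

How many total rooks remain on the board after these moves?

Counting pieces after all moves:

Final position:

  a b c d e f g h
  ─────────────────
8│♜ ♞ ♝ ♛ ♚ · ♜ ·│8
7│· ♟ ♟ ♟ · ♟ ♟ ·│7
6│♗ · · ♝ ♟ · · ·│6
5│· · · · ♘ · ♟ ♞│5
4│· · · · ♙ · · ·│4
3│♙ · ♙ · · · · ·│3
2│· ♙ ♕ ♙ · ♙ · ♙│2
1│♖ ♘ ♗ · ♔ · · ♖│1
  ─────────────────
  a b c d e f g h


4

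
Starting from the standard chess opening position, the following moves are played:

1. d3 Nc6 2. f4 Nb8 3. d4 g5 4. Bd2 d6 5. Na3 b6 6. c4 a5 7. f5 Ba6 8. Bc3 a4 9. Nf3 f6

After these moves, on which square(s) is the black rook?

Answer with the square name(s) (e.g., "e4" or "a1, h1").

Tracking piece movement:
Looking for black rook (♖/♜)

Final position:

  a b c d e f g h
  ─────────────────
8│♜ ♞ · ♛ ♚ ♝ ♞ ♜│8
7│· · ♟ · ♟ · · ♟│7
6│♝ ♟ · ♟ · ♟ · ·│6
5│· · · · · ♙ ♟ ·│5
4│♟ · ♙ ♙ · · · ·│4
3│♘ · ♗ · · ♘ · ·│3
2│♙ ♙ · · ♙ · ♙ ♙│2
1│♖ · · ♕ ♔ ♗ · ♖│1
  ─────────────────
  a b c d e f g h


a8, h8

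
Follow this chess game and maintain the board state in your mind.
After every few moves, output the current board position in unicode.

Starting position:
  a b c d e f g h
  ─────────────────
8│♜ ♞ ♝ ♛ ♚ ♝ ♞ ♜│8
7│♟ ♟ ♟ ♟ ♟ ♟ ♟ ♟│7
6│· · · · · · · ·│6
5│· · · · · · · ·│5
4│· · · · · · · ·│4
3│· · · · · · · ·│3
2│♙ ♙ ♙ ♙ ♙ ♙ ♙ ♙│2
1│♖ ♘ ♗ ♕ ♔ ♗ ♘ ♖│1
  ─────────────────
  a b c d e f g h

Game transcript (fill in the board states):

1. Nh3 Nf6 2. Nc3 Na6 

  a b c d e f g h
  ─────────────────
8│♜ · ♝ ♛ ♚ ♝ · ♜│8
7│♟ ♟ ♟ ♟ ♟ ♟ ♟ ♟│7
6│♞ · · · · ♞ · ·│6
5│· · · · · · · ·│5
4│· · · · · · · ·│4
3│· · ♘ · · · · ♘│3
2│♙ ♙ ♙ ♙ ♙ ♙ ♙ ♙│2
1│♖ · ♗ ♕ ♔ ♗ · ♖│1
  ─────────────────
  a b c d e f g h

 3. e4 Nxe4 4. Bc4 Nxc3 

  a b c d e f g h
  ─────────────────
8│♜ · ♝ ♛ ♚ ♝ · ♜│8
7│♟ ♟ ♟ ♟ ♟ ♟ ♟ ♟│7
6│♞ · · · · · · ·│6
5│· · · · · · · ·│5
4│· · ♗ · · · · ·│4
3│· · ♞ · · · · ♘│3
2│♙ ♙ ♙ ♙ · ♙ ♙ ♙│2
1│♖ · ♗ ♕ ♔ · · ♖│1
  ─────────────────
  a b c d e f g h

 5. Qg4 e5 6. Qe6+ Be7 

  a b c d e f g h
  ─────────────────
8│♜ · ♝ ♛ ♚ · · ♜│8
7│♟ ♟ ♟ ♟ ♝ ♟ ♟ ♟│7
6│♞ · · · ♕ · · ·│6
5│· · · · ♟ · · ·│5
4│· · ♗ · · · · ·│4
3│· · ♞ · · · · ♘│3
2│♙ ♙ ♙ ♙ · ♙ ♙ ♙│2
1│♖ · ♗ · ♔ · · ♖│1
  ─────────────────
  a b c d e f g h

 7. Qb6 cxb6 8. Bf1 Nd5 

  a b c d e f g h
  ─────────────────
8│♜ · ♝ ♛ ♚ · · ♜│8
7│♟ ♟ · ♟ ♝ ♟ ♟ ♟│7
6│♞ ♟ · · · · · ·│6
5│· · · ♞ ♟ · · ·│5
4│· · · · · · · ·│4
3│· · · · · · · ♘│3
2│♙ ♙ ♙ ♙ · ♙ ♙ ♙│2
1│♖ · ♗ · ♔ ♗ · ♖│1
  ─────────────────
  a b c d e f g h



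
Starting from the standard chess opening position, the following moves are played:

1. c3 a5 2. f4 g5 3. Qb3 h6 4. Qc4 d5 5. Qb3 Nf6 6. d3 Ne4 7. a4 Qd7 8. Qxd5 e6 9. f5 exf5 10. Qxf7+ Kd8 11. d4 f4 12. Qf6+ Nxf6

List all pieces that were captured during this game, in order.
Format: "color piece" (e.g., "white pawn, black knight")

Tracking captures:
  Qxd5: captured black pawn
  exf5: captured white pawn
  Qxf7+: captured black pawn
  Nxf6: captured white queen

black pawn, white pawn, black pawn, white queen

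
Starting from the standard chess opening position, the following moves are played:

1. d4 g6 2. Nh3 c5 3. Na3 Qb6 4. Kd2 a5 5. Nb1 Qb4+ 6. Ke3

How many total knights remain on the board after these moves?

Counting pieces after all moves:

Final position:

  a b c d e f g h
  ─────────────────
8│♜ ♞ ♝ · ♚ ♝ ♞ ♜│8
7│· ♟ · ♟ ♟ ♟ · ♟│7
6│· · · · · · ♟ ·│6
5│♟ · ♟ · · · · ·│5
4│· ♛ · ♙ · · · ·│4
3│· · · · ♔ · · ♘│3
2│♙ ♙ ♙ · ♙ ♙ ♙ ♙│2
1│♖ ♘ ♗ ♕ · ♗ · ♖│1
  ─────────────────
  a b c d e f g h


4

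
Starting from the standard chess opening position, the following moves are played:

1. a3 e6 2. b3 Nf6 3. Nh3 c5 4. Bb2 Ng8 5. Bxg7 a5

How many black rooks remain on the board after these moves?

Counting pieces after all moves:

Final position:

  a b c d e f g h
  ─────────────────
8│♜ ♞ ♝ ♛ ♚ ♝ ♞ ♜│8
7│· ♟ · ♟ · ♟ ♗ ♟│7
6│· · · · ♟ · · ·│6
5│♟ · ♟ · · · · ·│5
4│· · · · · · · ·│4
3│♙ ♙ · · · · · ♘│3
2│· · ♙ ♙ ♙ ♙ ♙ ♙│2
1│♖ ♘ · ♕ ♔ ♗ · ♖│1
  ─────────────────
  a b c d e f g h


2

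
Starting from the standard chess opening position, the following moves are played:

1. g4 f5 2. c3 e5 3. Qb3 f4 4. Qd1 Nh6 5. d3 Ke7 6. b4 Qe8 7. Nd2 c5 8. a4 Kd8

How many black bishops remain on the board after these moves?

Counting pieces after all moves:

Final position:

  a b c d e f g h
  ─────────────────
8│♜ ♞ ♝ ♚ ♛ ♝ · ♜│8
7│♟ ♟ · ♟ · · ♟ ♟│7
6│· · · · · · · ♞│6
5│· · ♟ · ♟ · · ·│5
4│♙ ♙ · · · ♟ ♙ ·│4
3│· · ♙ ♙ · · · ·│3
2│· · · ♘ ♙ ♙ · ♙│2
1│♖ · ♗ ♕ ♔ ♗ ♘ ♖│1
  ─────────────────
  a b c d e f g h


2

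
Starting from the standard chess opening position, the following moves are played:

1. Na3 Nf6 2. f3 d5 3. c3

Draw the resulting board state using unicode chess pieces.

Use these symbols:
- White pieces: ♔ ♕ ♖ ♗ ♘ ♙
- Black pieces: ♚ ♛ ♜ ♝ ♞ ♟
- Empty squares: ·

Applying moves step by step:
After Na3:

♜ ♞ ♝ ♛ ♚ ♝ ♞ ♜
♟ ♟ ♟ ♟ ♟ ♟ ♟ ♟
· · · · · · · ·
· · · · · · · ·
· · · · · · · ·
♘ · · · · · · ·
♙ ♙ ♙ ♙ ♙ ♙ ♙ ♙
♖ · ♗ ♕ ♔ ♗ ♘ ♖


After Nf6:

♜ ♞ ♝ ♛ ♚ ♝ · ♜
♟ ♟ ♟ ♟ ♟ ♟ ♟ ♟
· · · · · ♞ · ·
· · · · · · · ·
· · · · · · · ·
♘ · · · · · · ·
♙ ♙ ♙ ♙ ♙ ♙ ♙ ♙
♖ · ♗ ♕ ♔ ♗ ♘ ♖


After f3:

♜ ♞ ♝ ♛ ♚ ♝ · ♜
♟ ♟ ♟ ♟ ♟ ♟ ♟ ♟
· · · · · ♞ · ·
· · · · · · · ·
· · · · · · · ·
♘ · · · · ♙ · ·
♙ ♙ ♙ ♙ ♙ · ♙ ♙
♖ · ♗ ♕ ♔ ♗ ♘ ♖


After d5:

♜ ♞ ♝ ♛ ♚ ♝ · ♜
♟ ♟ ♟ · ♟ ♟ ♟ ♟
· · · · · ♞ · ·
· · · ♟ · · · ·
· · · · · · · ·
♘ · · · · ♙ · ·
♙ ♙ ♙ ♙ ♙ · ♙ ♙
♖ · ♗ ♕ ♔ ♗ ♘ ♖


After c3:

♜ ♞ ♝ ♛ ♚ ♝ · ♜
♟ ♟ ♟ · ♟ ♟ ♟ ♟
· · · · · ♞ · ·
· · · ♟ · · · ·
· · · · · · · ·
♘ · ♙ · · ♙ · ·
♙ ♙ · ♙ ♙ · ♙ ♙
♖ · ♗ ♕ ♔ ♗ ♘ ♖



  a b c d e f g h
  ─────────────────
8│♜ ♞ ♝ ♛ ♚ ♝ · ♜│8
7│♟ ♟ ♟ · ♟ ♟ ♟ ♟│7
6│· · · · · ♞ · ·│6
5│· · · ♟ · · · ·│5
4│· · · · · · · ·│4
3│♘ · ♙ · · ♙ · ·│3
2│♙ ♙ · ♙ ♙ · ♙ ♙│2
1│♖ · ♗ ♕ ♔ ♗ ♘ ♖│1
  ─────────────────
  a b c d e f g h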